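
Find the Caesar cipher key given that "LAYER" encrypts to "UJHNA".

Step 1: Compare first letters: L (position 11) -> U (position 20).
Step 2: Shift = (20 - 11) mod 26 = 9.
The shift value is 9.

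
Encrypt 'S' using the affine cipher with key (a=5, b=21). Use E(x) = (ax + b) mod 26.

Step 1: Convert 'S' to number: x = 18.
Step 2: E(18) = (5 * 18 + 21) mod 26 = 111 mod 26 = 7.
Step 3: Convert 7 back to letter: H.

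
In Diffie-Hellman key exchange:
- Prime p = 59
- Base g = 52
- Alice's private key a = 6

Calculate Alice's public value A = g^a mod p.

Step 1: A = g^a mod p = 52^6 mod 59.
  52^1 mod 59 = 52
  52^2 mod 59 = (52 * 52) mod 59 = 49
  52^3 mod 59 = (49 * 52) mod 59 = 11
  52^4 mod 59 = (11 * 52) mod 59 = 41
  52^5 mod 59 = (41 * 52) mod 59 = 8
  52^6 mod 59 = (8 * 52) mod 59 = 3
Result: A = 3.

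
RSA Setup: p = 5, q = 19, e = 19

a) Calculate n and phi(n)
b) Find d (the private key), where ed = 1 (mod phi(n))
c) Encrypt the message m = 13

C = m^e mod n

Step 1: n = 5 * 19 = 95.
Step 2: phi(n) = (5-1)(19-1) = 4 * 18 = 72.
Step 3: Find d = 19^(-1) mod 72 = 19.
  Verify: 19 * 19 = 361 = 1 (mod 72).
Step 4: C = 13^19 mod 95 = 32.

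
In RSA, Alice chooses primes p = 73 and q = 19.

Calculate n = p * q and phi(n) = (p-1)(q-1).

Step 1: n = p * q = 73 * 19 = 1387.
Step 2: phi(n) = (p-1)(q-1) = 72 * 18 = 1296.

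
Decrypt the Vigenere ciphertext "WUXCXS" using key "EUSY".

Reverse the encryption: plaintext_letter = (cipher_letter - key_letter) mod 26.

Step 1: Extend key: EUSYEU
Step 2: Decrypt each letter (c - k) mod 26:
  W(22) - E(4) = (22-4) mod 26 = 18 = S
  U(20) - U(20) = (20-20) mod 26 = 0 = A
  X(23) - S(18) = (23-18) mod 26 = 5 = F
  C(2) - Y(24) = (2-24) mod 26 = 4 = E
  X(23) - E(4) = (23-4) mod 26 = 19 = T
  S(18) - U(20) = (18-20) mod 26 = 24 = Y
Plaintext: SAFETY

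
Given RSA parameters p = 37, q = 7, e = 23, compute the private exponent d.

Step 1: n = 37 * 7 = 259.
Step 2: phi(n) = 36 * 6 = 216.
Step 3: Find d such that 23 * d = 1 (mod 216).
Step 4: d = 23^(-1) mod 216 = 47.
Verification: 23 * 47 = 1081 = 5 * 216 + 1.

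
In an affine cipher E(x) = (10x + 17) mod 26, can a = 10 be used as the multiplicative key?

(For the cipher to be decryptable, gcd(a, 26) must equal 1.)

Step 1: Compute gcd(10, 26).
Step 2: gcd(10, 26) = 2.
Since gcd = 2 != 1, 10 shares a common factor with 26, so it cannot be used.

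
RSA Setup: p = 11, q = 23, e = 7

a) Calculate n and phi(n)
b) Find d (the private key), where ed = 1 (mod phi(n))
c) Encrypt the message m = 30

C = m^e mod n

Step 1: n = 11 * 23 = 253.
Step 2: phi(n) = (11-1)(23-1) = 10 * 22 = 220.
Step 3: Find d = 7^(-1) mod 220 = 63.
  Verify: 7 * 63 = 441 = 1 (mod 220).
Step 4: C = 30^7 mod 253 = 189.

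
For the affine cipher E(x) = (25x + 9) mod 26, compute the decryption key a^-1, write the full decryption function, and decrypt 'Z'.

Step 1: Find a^-1, the modular inverse of 25 mod 26.
Step 2: We need 25 * a^-1 = 1 (mod 26).
Step 3: 25 * 25 = 625 = 24 * 26 + 1, so a^-1 = 25.
Step 4: D(y) = 25(y - 9) mod 26.
Step 5: Apply to 'Z' (y = 25): D(25) = 25 * (25 - 9) mod 26 = 25 * 16 mod 26 = 10 -> 'K'.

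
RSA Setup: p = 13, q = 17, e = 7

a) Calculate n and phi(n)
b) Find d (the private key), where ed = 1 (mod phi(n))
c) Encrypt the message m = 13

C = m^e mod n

Step 1: n = 13 * 17 = 221.
Step 2: phi(n) = (13-1)(17-1) = 12 * 16 = 192.
Step 3: Find d = 7^(-1) mod 192 = 55.
  Verify: 7 * 55 = 385 = 1 (mod 192).
Step 4: C = 13^7 mod 221 = 208.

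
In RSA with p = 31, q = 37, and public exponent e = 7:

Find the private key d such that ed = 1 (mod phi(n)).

Step 1: n = 31 * 37 = 1147.
Step 2: phi(n) = 30 * 36 = 1080.
Step 3: Find d such that 7 * d = 1 (mod 1080).
Step 4: d = 7^(-1) mod 1080 = 463.
Verification: 7 * 463 = 3241 = 3 * 1080 + 1.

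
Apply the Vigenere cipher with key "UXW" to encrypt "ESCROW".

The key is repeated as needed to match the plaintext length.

Step 1: Repeat key to match plaintext length:
  Plaintext: ESCROW
  Key:       UXWUXW
Step 2: Encrypt each letter:
  E(4) + U(20) = (4+20) mod 26 = 24 = Y
  S(18) + X(23) = (18+23) mod 26 = 15 = P
  C(2) + W(22) = (2+22) mod 26 = 24 = Y
  R(17) + U(20) = (17+20) mod 26 = 11 = L
  O(14) + X(23) = (14+23) mod 26 = 11 = L
  W(22) + W(22) = (22+22) mod 26 = 18 = S
Ciphertext: YPYLLS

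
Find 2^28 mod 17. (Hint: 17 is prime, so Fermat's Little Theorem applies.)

Step 1: Since 17 is prime, by Fermat's Little Theorem: 2^16 = 1 (mod 17).
Step 2: Reduce exponent: 28 mod 16 = 12.
Step 3: So 2^28 = 2^12 (mod 17).
Step 4: 2^12 mod 17 = 16.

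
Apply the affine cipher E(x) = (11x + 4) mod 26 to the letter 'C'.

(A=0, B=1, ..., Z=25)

Step 1: Convert 'C' to number: x = 2.
Step 2: E(2) = (11 * 2 + 4) mod 26 = 26 mod 26 = 0.
Step 3: Convert 0 back to letter: A.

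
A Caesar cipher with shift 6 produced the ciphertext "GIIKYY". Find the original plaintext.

Step 1: Reverse the shift by subtracting 6 from each letter position.
  G (position 6) -> position (6-6) mod 26 = 0 -> A
  I (position 8) -> position (8-6) mod 26 = 2 -> C
  I (position 8) -> position (8-6) mod 26 = 2 -> C
  K (position 10) -> position (10-6) mod 26 = 4 -> E
  Y (position 24) -> position (24-6) mod 26 = 18 -> S
  Y (position 24) -> position (24-6) mod 26 = 18 -> S
Decrypted message: ACCESS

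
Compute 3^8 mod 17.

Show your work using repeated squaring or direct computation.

Step 1: Compute 3^8 mod 17 step by step, reducing modulo 17 at each step.
  3^1 mod 17 = 3
  3^2 mod 17 = (3 * 3) mod 17 = 9
  3^3 mod 17 = (9 * 3) mod 17 = 10
  3^4 mod 17 = (10 * 3) mod 17 = 13
  3^5 mod 17 = (13 * 3) mod 17 = 5
  3^6 mod 17 = (5 * 3) mod 17 = 15
  3^7 mod 17 = (15 * 3) mod 17 = 11
  3^8 mod 17 = (11 * 3) mod 17 = 16
Step 2: Result = 16.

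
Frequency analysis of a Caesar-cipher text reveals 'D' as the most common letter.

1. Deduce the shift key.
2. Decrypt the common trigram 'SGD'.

Step 1: In English, 'E' is the most frequent letter (12.7%).
Step 2: The most frequent ciphertext letter is 'D' (position 3).
Step 3: Shift = (3 - 4) mod 26 = 25.
Step 4: Decrypt 'SGD' by shifting back 25:
  S -> T
  G -> H
  D -> E
Step 5: 'SGD' decrypts to 'THE'.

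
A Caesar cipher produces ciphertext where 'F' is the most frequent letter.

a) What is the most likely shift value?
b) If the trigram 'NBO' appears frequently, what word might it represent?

Step 1: In English, 'E' is the most frequent letter (12.7%).
Step 2: The most frequent ciphertext letter is 'F' (position 5).
Step 3: Shift = (5 - 4) mod 26 = 1.
Step 4: Decrypt 'NBO' by shifting back 1:
  N -> M
  B -> A
  O -> N
Step 5: 'NBO' decrypts to 'MAN'.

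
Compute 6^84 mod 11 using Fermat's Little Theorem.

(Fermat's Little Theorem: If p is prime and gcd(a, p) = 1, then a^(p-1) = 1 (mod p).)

Step 1: Since 11 is prime, by Fermat's Little Theorem: 6^10 = 1 (mod 11).
Step 2: Reduce exponent: 84 mod 10 = 4.
Step 3: So 6^84 = 6^4 (mod 11).
Step 4: 6^4 mod 11 = 9.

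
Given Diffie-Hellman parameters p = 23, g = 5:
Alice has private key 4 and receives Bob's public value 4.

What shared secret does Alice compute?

Step 1: s = B^a mod p = 4^4 mod 23.
  4^1 mod 23 = 4
  4^2 mod 23 = (4 * 4) mod 23 = 16
  4^3 mod 23 = (16 * 4) mod 23 = 18
  4^4 mod 23 = (18 * 4) mod 23 = 3
Result: shared secret = 3.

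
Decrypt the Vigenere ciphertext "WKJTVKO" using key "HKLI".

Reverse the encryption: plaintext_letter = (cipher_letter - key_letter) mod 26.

Step 1: Extend key: HKLIHKL
Step 2: Decrypt each letter (c - k) mod 26:
  W(22) - H(7) = (22-7) mod 26 = 15 = P
  K(10) - K(10) = (10-10) mod 26 = 0 = A
  J(9) - L(11) = (9-11) mod 26 = 24 = Y
  T(19) - I(8) = (19-8) mod 26 = 11 = L
  V(21) - H(7) = (21-7) mod 26 = 14 = O
  K(10) - K(10) = (10-10) mod 26 = 0 = A
  O(14) - L(11) = (14-11) mod 26 = 3 = D
Plaintext: PAYLOAD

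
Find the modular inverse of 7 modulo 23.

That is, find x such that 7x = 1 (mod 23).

Step 1: We need x such that 7 * x = 1 (mod 23).
Step 2: Using the extended Euclidean algorithm or trial:
  7 * 10 = 70 = 3 * 23 + 1.
Step 3: Since 70 mod 23 = 1, the inverse is x = 10.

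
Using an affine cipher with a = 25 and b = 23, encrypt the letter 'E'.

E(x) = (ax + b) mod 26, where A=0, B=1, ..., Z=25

Step 1: Convert 'E' to number: x = 4.
Step 2: E(4) = (25 * 4 + 23) mod 26 = 123 mod 26 = 19.
Step 3: Convert 19 back to letter: T.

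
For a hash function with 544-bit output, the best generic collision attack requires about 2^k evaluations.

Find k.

Step 1: The hash has a 544-bit output.
Step 2: Collision resistance means it should be infeasible to find any x != y with h(x) = h(y).
By the birthday bound, a generic collision search succeeds after about sqrt(2^544) = 2^(544/2) = 2^272 evaluations.
Step 3: Security level = 272 bits.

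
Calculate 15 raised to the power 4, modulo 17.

Step 1: Compute 15^4 mod 17 step by step, reducing modulo 17 at each step.
  15^1 mod 17 = 15
  15^2 mod 17 = (15 * 15) mod 17 = 4
  15^3 mod 17 = (4 * 15) mod 17 = 9
  15^4 mod 17 = (9 * 15) mod 17 = 16
Step 2: Result = 16.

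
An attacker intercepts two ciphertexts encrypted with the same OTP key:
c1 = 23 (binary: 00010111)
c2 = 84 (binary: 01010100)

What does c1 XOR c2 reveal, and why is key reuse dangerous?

Step 1: c1 XOR c2 = (m1 XOR k) XOR (m2 XOR k).
Step 2: By XOR associativity/commutativity: = m1 XOR m2 XOR k XOR k = m1 XOR m2.
Step 3: 00010111 XOR 01010100 = 01000011 = 67.
Step 4: The key cancels out! An attacker learns m1 XOR m2 = 67, revealing the relationship between plaintexts.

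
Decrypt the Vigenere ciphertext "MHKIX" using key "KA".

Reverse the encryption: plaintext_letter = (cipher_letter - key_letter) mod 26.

Step 1: Extend key: KAKAK
Step 2: Decrypt each letter (c - k) mod 26:
  M(12) - K(10) = (12-10) mod 26 = 2 = C
  H(7) - A(0) = (7-0) mod 26 = 7 = H
  K(10) - K(10) = (10-10) mod 26 = 0 = A
  I(8) - A(0) = (8-0) mod 26 = 8 = I
  X(23) - K(10) = (23-10) mod 26 = 13 = N
Plaintext: CHAIN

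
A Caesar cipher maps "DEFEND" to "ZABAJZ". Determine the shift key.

Step 1: Compare first letters: D (position 3) -> Z (position 25).
Step 2: Shift = (25 - 3) mod 26 = 22.
The shift value is 22.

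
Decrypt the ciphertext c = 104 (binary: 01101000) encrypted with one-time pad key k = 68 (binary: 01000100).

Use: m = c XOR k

Step 1: XOR ciphertext with key:
  Ciphertext: 01101000
  Key:        01000100
  XOR:        00101100
Step 2: Plaintext = 00101100 = 44 in decimal.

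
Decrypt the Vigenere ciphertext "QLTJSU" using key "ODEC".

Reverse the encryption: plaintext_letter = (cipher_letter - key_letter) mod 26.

Step 1: Extend key: ODECOD
Step 2: Decrypt each letter (c - k) mod 26:
  Q(16) - O(14) = (16-14) mod 26 = 2 = C
  L(11) - D(3) = (11-3) mod 26 = 8 = I
  T(19) - E(4) = (19-4) mod 26 = 15 = P
  J(9) - C(2) = (9-2) mod 26 = 7 = H
  S(18) - O(14) = (18-14) mod 26 = 4 = E
  U(20) - D(3) = (20-3) mod 26 = 17 = R
Plaintext: CIPHER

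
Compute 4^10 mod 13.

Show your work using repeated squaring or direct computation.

Step 1: Compute 4^10 mod 13 step by step, reducing modulo 13 at each step.
  4^1 mod 13 = 4
  4^2 mod 13 = (4 * 4) mod 13 = 3
  4^3 mod 13 = (3 * 4) mod 13 = 12
  4^4 mod 13 = (12 * 4) mod 13 = 9
  4^5 mod 13 = (9 * 4) mod 13 = 10
  4^6 mod 13 = (10 * 4) mod 13 = 1
  4^7 mod 13 = (1 * 4) mod 13 = 4
  4^8 mod 13 = (4 * 4) mod 13 = 3
  4^9 mod 13 = (3 * 4) mod 13 = 12
  4^10 mod 13 = (12 * 4) mod 13 = 9
Step 2: Result = 9.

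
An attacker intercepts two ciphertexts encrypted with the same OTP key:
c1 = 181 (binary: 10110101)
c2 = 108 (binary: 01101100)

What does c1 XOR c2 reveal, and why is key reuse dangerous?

Step 1: c1 XOR c2 = (m1 XOR k) XOR (m2 XOR k).
Step 2: By XOR associativity/commutativity: = m1 XOR m2 XOR k XOR k = m1 XOR m2.
Step 3: 10110101 XOR 01101100 = 11011001 = 217.
Step 4: The key cancels out! An attacker learns m1 XOR m2 = 217, revealing the relationship between plaintexts.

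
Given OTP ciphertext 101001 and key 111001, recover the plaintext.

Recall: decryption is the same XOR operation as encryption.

Step 1: XOR ciphertext with key:
  Ciphertext: 101001
  Key:        111001
  XOR:        010000
Step 2: Plaintext = 010000 = 16 in decimal.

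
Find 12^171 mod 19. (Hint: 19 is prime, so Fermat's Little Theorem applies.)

Step 1: Since 19 is prime, by Fermat's Little Theorem: 12^18 = 1 (mod 19).
Step 2: Reduce exponent: 171 mod 18 = 9.
Step 3: So 12^171 = 12^9 (mod 19).
Step 4: 12^9 mod 19 = 18.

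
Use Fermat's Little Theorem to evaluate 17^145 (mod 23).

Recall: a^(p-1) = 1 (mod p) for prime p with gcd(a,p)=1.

Step 1: Since 23 is prime, by Fermat's Little Theorem: 17^22 = 1 (mod 23).
Step 2: Reduce exponent: 145 mod 22 = 13.
Step 3: So 17^145 = 17^13 (mod 23).
Step 4: 17^13 mod 23 = 10.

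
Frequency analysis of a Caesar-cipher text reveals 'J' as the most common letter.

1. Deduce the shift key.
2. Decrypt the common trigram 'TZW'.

Step 1: In English, 'E' is the most frequent letter (12.7%).
Step 2: The most frequent ciphertext letter is 'J' (position 9).
Step 3: Shift = (9 - 4) mod 26 = 5.
Step 4: Decrypt 'TZW' by shifting back 5:
  T -> O
  Z -> U
  W -> R
Step 5: 'TZW' decrypts to 'OUR'.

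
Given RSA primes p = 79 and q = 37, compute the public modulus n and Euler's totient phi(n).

Step 1: n = p * q = 79 * 37 = 2923.
Step 2: phi(n) = (p-1)(q-1) = 78 * 36 = 2808.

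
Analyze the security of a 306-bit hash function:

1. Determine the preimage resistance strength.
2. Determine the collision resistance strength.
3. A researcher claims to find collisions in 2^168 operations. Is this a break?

Step 1: Preimage resistance requires brute-force of 2^306 operations.
Step 2: Collision resistance (birthday bound) = 2^(306/2) = 2^153.
Step 3: The claimed attack costs 2^168 operations.
Step 4: Since 2^168 >= 2^153, the claimed attack is no faster than the generic birthday attack, so this does not break collision resistance.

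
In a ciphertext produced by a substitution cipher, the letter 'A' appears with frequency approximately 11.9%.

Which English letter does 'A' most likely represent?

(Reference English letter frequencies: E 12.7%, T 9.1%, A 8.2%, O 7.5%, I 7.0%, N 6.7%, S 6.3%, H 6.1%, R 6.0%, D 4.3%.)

Step 1: The observed frequency is 11.9%.
Step 2: Compare with English frequencies:
  E: 12.7% (difference: 0.8%) <-- closest
  T: 9.1% (difference: 2.8%)
  A: 8.2% (difference: 3.7%)
  O: 7.5% (difference: 4.4%)
  I: 7.0% (difference: 4.9%)
  N: 6.7% (difference: 5.2%)
  S: 6.3% (difference: 5.6%)
  H: 6.1% (difference: 5.8%)
  R: 6.0% (difference: 5.9%)
  D: 4.3% (difference: 7.6%)
Step 3: 'A' most likely represents 'E' (frequency 12.7%).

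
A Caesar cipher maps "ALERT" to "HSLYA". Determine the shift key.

Step 1: Compare first letters: A (position 0) -> H (position 7).
Step 2: Shift = (7 - 0) mod 26 = 7.
The shift value is 7.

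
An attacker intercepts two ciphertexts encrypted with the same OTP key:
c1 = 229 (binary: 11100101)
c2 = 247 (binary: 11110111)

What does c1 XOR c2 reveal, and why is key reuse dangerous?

Step 1: c1 XOR c2 = (m1 XOR k) XOR (m2 XOR k).
Step 2: By XOR associativity/commutativity: = m1 XOR m2 XOR k XOR k = m1 XOR m2.
Step 3: 11100101 XOR 11110111 = 00010010 = 18.
Step 4: The key cancels out! An attacker learns m1 XOR m2 = 18, revealing the relationship between plaintexts.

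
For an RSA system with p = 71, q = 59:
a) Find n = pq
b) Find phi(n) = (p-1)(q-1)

Step 1: n = p * q = 71 * 59 = 4189.
Step 2: phi(n) = (p-1)(q-1) = 70 * 58 = 4060.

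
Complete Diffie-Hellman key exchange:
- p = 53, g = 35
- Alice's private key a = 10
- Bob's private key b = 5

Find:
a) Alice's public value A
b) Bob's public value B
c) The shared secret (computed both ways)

Step 1: A = g^a mod p = 35^10 mod 53 = 38.
Step 2: B = g^b mod p = 35^5 mod 53 = 41.
Step 3: Alice computes s = B^a mod p = 41^10 mod 53 = 9.
Step 4: Bob computes s = A^b mod p = 38^5 mod 53 = 9.
Both sides agree: shared secret = 9.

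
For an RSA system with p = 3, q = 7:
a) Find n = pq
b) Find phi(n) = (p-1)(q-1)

Step 1: n = p * q = 3 * 7 = 21.
Step 2: phi(n) = (p-1)(q-1) = 2 * 6 = 12.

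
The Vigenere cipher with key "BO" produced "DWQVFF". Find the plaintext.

Step 1: Extend key: BOBOBO
Step 2: Decrypt each letter (c - k) mod 26:
  D(3) - B(1) = (3-1) mod 26 = 2 = C
  W(22) - O(14) = (22-14) mod 26 = 8 = I
  Q(16) - B(1) = (16-1) mod 26 = 15 = P
  V(21) - O(14) = (21-14) mod 26 = 7 = H
  F(5) - B(1) = (5-1) mod 26 = 4 = E
  F(5) - O(14) = (5-14) mod 26 = 17 = R
Plaintext: CIPHER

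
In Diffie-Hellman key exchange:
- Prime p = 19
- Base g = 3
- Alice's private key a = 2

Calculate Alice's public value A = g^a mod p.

Step 1: A = g^a mod p = 3^2 mod 19.
  3^1 mod 19 = 3
  3^2 mod 19 = (3 * 3) mod 19 = 9
Result: A = 9.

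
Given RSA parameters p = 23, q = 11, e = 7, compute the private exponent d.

Step 1: n = 23 * 11 = 253.
Step 2: phi(n) = 22 * 10 = 220.
Step 3: Find d such that 7 * d = 1 (mod 220).
Step 4: d = 7^(-1) mod 220 = 63.
Verification: 7 * 63 = 441 = 2 * 220 + 1.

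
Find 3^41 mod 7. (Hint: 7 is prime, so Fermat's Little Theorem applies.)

Step 1: Since 7 is prime, by Fermat's Little Theorem: 3^6 = 1 (mod 7).
Step 2: Reduce exponent: 41 mod 6 = 5.
Step 3: So 3^41 = 3^5 (mod 7).
Step 4: 3^5 mod 7 = 5.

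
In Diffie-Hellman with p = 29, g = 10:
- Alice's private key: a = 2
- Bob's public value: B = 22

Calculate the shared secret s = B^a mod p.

Step 1: s = B^a mod p = 22^2 mod 29.
  22^1 mod 29 = 22
  22^2 mod 29 = (22 * 22) mod 29 = 20
Result: shared secret = 20.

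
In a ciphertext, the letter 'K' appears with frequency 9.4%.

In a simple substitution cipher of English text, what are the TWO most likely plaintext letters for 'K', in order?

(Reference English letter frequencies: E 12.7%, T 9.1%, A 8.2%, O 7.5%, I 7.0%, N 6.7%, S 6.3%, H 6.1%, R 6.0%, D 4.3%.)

Step 1: Observed frequency of 'K' is 9.4%.
Step 2: Compute distances to each reference frequency and sort:
  T (9.1%): difference = 0.3% <-- BEST
  A (8.2%): difference = 1.2% <-- RUNNER-UP
  O (7.5%): difference = 1.9%
  I (7.0%): difference = 2.4%
  N (6.7%): difference = 2.7%
Step 3: Most likely is 'T' (9.1%, diff 0.3%); second most likely is 'A' (8.2%, diff 1.2%).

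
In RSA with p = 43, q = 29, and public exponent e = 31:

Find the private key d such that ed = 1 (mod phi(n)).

Step 1: n = 43 * 29 = 1247.
Step 2: phi(n) = 42 * 28 = 1176.
Step 3: Find d such that 31 * d = 1 (mod 1176).
Step 4: d = 31^(-1) mod 1176 = 607.
Verification: 31 * 607 = 18817 = 16 * 1176 + 1.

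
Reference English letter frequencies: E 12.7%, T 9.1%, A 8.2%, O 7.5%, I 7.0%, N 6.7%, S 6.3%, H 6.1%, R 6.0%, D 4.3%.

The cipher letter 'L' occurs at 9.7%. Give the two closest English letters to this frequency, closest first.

Step 1: Observed frequency of 'L' is 9.7%.
Step 2: Compute distances to each reference frequency and sort:
  T (9.1%): difference = 0.6% <-- BEST
  A (8.2%): difference = 1.5% <-- RUNNER-UP
  O (7.5%): difference = 2.2%
  I (7.0%): difference = 2.7%
  N (6.7%): difference = 3.0%
Step 3: Most likely is 'T' (9.1%, diff 0.6%); second most likely is 'A' (8.2%, diff 1.5%).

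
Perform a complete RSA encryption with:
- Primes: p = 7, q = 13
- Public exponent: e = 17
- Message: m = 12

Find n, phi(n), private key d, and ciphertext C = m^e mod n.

Step 1: n = 7 * 13 = 91.
Step 2: phi(n) = (7-1)(13-1) = 6 * 12 = 72.
Step 3: Find d = 17^(-1) mod 72 = 17.
  Verify: 17 * 17 = 289 = 1 (mod 72).
Step 4: C = 12^17 mod 91 = 38.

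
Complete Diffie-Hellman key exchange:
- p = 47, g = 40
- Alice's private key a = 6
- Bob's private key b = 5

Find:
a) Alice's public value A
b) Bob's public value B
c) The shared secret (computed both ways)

Step 1: A = g^a mod p = 40^6 mod 47 = 8.
Step 2: B = g^b mod p = 40^5 mod 47 = 19.
Step 3: Alice computes s = B^a mod p = 19^6 mod 47 = 9.
Step 4: Bob computes s = A^b mod p = 8^5 mod 47 = 9.
Both sides agree: shared secret = 9.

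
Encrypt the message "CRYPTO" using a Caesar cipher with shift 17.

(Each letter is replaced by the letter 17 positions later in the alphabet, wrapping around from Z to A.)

Step 1: For each letter, shift forward by 17 positions (mod 26).
  C (position 2) -> position (2+17) mod 26 = 19 -> T
  R (position 17) -> position (17+17) mod 26 = 8 -> I
  Y (position 24) -> position (24+17) mod 26 = 15 -> P
  P (position 15) -> position (15+17) mod 26 = 6 -> G
  T (position 19) -> position (19+17) mod 26 = 10 -> K
  O (position 14) -> position (14+17) mod 26 = 5 -> F
Result: TIPGKF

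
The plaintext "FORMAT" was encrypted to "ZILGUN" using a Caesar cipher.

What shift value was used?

Step 1: Compare first letters: F (position 5) -> Z (position 25).
Step 2: Shift = (25 - 5) mod 26 = 20.
The shift value is 20.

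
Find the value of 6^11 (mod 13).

Step 1: Compute 6^11 mod 13 step by step, reducing modulo 13 at each step.
  6^1 mod 13 = 6
  6^2 mod 13 = (6 * 6) mod 13 = 10
  6^3 mod 13 = (10 * 6) mod 13 = 8
  6^4 mod 13 = (8 * 6) mod 13 = 9
  6^5 mod 13 = (9 * 6) mod 13 = 2
  6^6 mod 13 = (2 * 6) mod 13 = 12
  6^7 mod 13 = (12 * 6) mod 13 = 7
  6^8 mod 13 = (7 * 6) mod 13 = 3
  6^9 mod 13 = (3 * 6) mod 13 = 5
  6^10 mod 13 = (5 * 6) mod 13 = 4
  6^11 mod 13 = (4 * 6) mod 13 = 11
Step 2: Result = 11.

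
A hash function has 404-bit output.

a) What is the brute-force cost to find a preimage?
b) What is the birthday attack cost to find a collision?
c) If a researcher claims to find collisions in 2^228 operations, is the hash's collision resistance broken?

Step 1: Preimage resistance requires brute-force of 2^404 operations.
Step 2: Collision resistance (birthday bound) = 2^(404/2) = 2^202.
Step 3: The claimed attack costs 2^228 operations.
Step 4: Since 2^228 >= 2^202, the claimed attack is no faster than the generic birthday attack, so this does not break collision resistance.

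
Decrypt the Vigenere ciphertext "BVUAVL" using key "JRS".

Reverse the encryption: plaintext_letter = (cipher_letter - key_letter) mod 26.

Step 1: Extend key: JRSJRS
Step 2: Decrypt each letter (c - k) mod 26:
  B(1) - J(9) = (1-9) mod 26 = 18 = S
  V(21) - R(17) = (21-17) mod 26 = 4 = E
  U(20) - S(18) = (20-18) mod 26 = 2 = C
  A(0) - J(9) = (0-9) mod 26 = 17 = R
  V(21) - R(17) = (21-17) mod 26 = 4 = E
  L(11) - S(18) = (11-18) mod 26 = 19 = T
Plaintext: SECRET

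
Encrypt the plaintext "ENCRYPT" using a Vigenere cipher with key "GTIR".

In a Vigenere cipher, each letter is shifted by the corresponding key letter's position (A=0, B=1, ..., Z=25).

Step 1: Repeat key to match plaintext length:
  Plaintext: ENCRYPT
  Key:       GTIRGTI
Step 2: Encrypt each letter:
  E(4) + G(6) = (4+6) mod 26 = 10 = K
  N(13) + T(19) = (13+19) mod 26 = 6 = G
  C(2) + I(8) = (2+8) mod 26 = 10 = K
  R(17) + R(17) = (17+17) mod 26 = 8 = I
  Y(24) + G(6) = (24+6) mod 26 = 4 = E
  P(15) + T(19) = (15+19) mod 26 = 8 = I
  T(19) + I(8) = (19+8) mod 26 = 1 = B
Ciphertext: KGKIEIB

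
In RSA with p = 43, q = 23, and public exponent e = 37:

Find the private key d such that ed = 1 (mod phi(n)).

Step 1: n = 43 * 23 = 989.
Step 2: phi(n) = 42 * 22 = 924.
Step 3: Find d such that 37 * d = 1 (mod 924).
Step 4: d = 37^(-1) mod 924 = 25.
Verification: 37 * 25 = 925 = 1 * 924 + 1.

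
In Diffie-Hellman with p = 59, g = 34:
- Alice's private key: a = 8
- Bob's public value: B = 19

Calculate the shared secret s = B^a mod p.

Step 1: s = B^a mod p = 19^8 mod 59.
  19^1 mod 59 = 19
  19^2 mod 59 = (19 * 19) mod 59 = 7
  19^3 mod 59 = (7 * 19) mod 59 = 15
  19^4 mod 59 = (15 * 19) mod 59 = 49
  19^5 mod 59 = (49 * 19) mod 59 = 46
  19^6 mod 59 = (46 * 19) mod 59 = 48
  19^7 mod 59 = (48 * 19) mod 59 = 27
  19^8 mod 59 = (27 * 19) mod 59 = 41
Result: shared secret = 41.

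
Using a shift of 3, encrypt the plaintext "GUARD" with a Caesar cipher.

Step 1: For each letter, shift forward by 3 positions (mod 26).
  G (position 6) -> position (6+3) mod 26 = 9 -> J
  U (position 20) -> position (20+3) mod 26 = 23 -> X
  A (position 0) -> position (0+3) mod 26 = 3 -> D
  R (position 17) -> position (17+3) mod 26 = 20 -> U
  D (position 3) -> position (3+3) mod 26 = 6 -> G
Result: JXDUG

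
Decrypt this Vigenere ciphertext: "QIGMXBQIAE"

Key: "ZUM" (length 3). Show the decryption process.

Step 1: Key 'ZUM' has length 3. Extended key: ZUMZUMZUMZ
Step 2: Decrypt each position:
  Q(16) - Z(25) = 17 = R
  I(8) - U(20) = 14 = O
  G(6) - M(12) = 20 = U
  M(12) - Z(25) = 13 = N
  X(23) - U(20) = 3 = D
  B(1) - M(12) = 15 = P
  Q(16) - Z(25) = 17 = R
  I(8) - U(20) = 14 = O
  A(0) - M(12) = 14 = O
  E(4) - Z(25) = 5 = F
Plaintext: ROUNDPROOF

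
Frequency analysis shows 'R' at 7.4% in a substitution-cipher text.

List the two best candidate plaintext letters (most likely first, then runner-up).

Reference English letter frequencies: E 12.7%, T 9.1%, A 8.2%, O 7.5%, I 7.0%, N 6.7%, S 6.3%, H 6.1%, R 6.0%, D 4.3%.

Step 1: Observed frequency of 'R' is 7.4%.
Step 2: Compute distances to each reference frequency and sort:
  O (7.5%): difference = 0.1% <-- BEST
  I (7.0%): difference = 0.4% <-- RUNNER-UP
  N (6.7%): difference = 0.7%
  A (8.2%): difference = 0.8%
  S (6.3%): difference = 1.1%
Step 3: Most likely is 'O' (7.5%, diff 0.1%); second most likely is 'I' (7.0%, diff 0.4%).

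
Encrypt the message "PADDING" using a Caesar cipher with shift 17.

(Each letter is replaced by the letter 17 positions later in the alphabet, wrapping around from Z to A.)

Step 1: For each letter, shift forward by 17 positions (mod 26).
  P (position 15) -> position (15+17) mod 26 = 6 -> G
  A (position 0) -> position (0+17) mod 26 = 17 -> R
  D (position 3) -> position (3+17) mod 26 = 20 -> U
  D (position 3) -> position (3+17) mod 26 = 20 -> U
  I (position 8) -> position (8+17) mod 26 = 25 -> Z
  N (position 13) -> position (13+17) mod 26 = 4 -> E
  G (position 6) -> position (6+17) mod 26 = 23 -> X
Result: GRUUZEX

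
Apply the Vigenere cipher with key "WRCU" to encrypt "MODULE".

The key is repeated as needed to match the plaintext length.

Step 1: Repeat key to match plaintext length:
  Plaintext: MODULE
  Key:       WRCUWR
Step 2: Encrypt each letter:
  M(12) + W(22) = (12+22) mod 26 = 8 = I
  O(14) + R(17) = (14+17) mod 26 = 5 = F
  D(3) + C(2) = (3+2) mod 26 = 5 = F
  U(20) + U(20) = (20+20) mod 26 = 14 = O
  L(11) + W(22) = (11+22) mod 26 = 7 = H
  E(4) + R(17) = (4+17) mod 26 = 21 = V
Ciphertext: IFFOHV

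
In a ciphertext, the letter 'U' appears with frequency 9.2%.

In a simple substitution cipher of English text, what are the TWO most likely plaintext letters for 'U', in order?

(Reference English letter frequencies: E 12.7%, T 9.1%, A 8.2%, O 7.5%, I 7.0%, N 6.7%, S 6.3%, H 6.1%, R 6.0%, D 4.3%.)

Step 1: Observed frequency of 'U' is 9.2%.
Step 2: Compute distances to each reference frequency and sort:
  T (9.1%): difference = 0.1% <-- BEST
  A (8.2%): difference = 1.0% <-- RUNNER-UP
  O (7.5%): difference = 1.7%
  I (7.0%): difference = 2.2%
  N (6.7%): difference = 2.5%
Step 3: Most likely is 'T' (9.1%, diff 0.1%); second most likely is 'A' (8.2%, diff 1.0%).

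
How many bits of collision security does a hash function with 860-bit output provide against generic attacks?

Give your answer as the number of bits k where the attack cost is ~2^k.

Step 1: The hash has a 860-bit output.
Step 2: Collision resistance means it should be infeasible to find any x != y with h(x) = h(y).
By the birthday bound, a generic collision search succeeds after about sqrt(2^860) = 2^(860/2) = 2^430 evaluations.
Step 3: Security level = 430 bits.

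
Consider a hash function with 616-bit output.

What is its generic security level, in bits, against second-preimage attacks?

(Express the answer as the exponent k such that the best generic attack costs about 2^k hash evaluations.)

Step 1: The hash has a 616-bit output.
Step 2: Second-preimage resistance means: given a specific input x, it should be infeasible to find a different y with h(y) = h(x).
With a 616-bit output, a generic search for a second preimage costs about 2^616 evaluations (each trial matches the fixed target with probability 2^-616).
Step 3: Security level = 616 bits.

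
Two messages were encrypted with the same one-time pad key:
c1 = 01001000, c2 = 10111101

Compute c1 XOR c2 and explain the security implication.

Step 1: c1 XOR c2 = (m1 XOR k) XOR (m2 XOR k).
Step 2: By XOR associativity/commutativity: = m1 XOR m2 XOR k XOR k = m1 XOR m2.
Step 3: 01001000 XOR 10111101 = 11110101 = 245.
Step 4: The key cancels out! An attacker learns m1 XOR m2 = 245, revealing the relationship between plaintexts.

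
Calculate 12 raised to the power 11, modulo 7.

Step 1: Compute 12^11 mod 7 step by step, reducing modulo 7 at each step.
  12^1 mod 7 = 5
  12^2 mod 7 = (5 * 12) mod 7 = 4
  12^3 mod 7 = (4 * 12) mod 7 = 6
  12^4 mod 7 = (6 * 12) mod 7 = 2
  12^5 mod 7 = (2 * 12) mod 7 = 3
  12^6 mod 7 = (3 * 12) mod 7 = 1
  12^7 mod 7 = (1 * 12) mod 7 = 5
  12^8 mod 7 = (5 * 12) mod 7 = 4
  12^9 mod 7 = (4 * 12) mod 7 = 6
  12^10 mod 7 = (6 * 12) mod 7 = 2
  12^11 mod 7 = (2 * 12) mod 7 = 3
Step 2: Result = 3.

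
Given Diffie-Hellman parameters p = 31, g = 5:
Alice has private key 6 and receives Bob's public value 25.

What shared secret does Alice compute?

Step 1: s = B^a mod p = 25^6 mod 31.
  25^1 mod 31 = 25
  25^2 mod 31 = (25 * 25) mod 31 = 5
  25^3 mod 31 = (5 * 25) mod 31 = 1
  25^4 mod 31 = (1 * 25) mod 31 = 25
  25^5 mod 31 = (25 * 25) mod 31 = 5
  25^6 mod 31 = (5 * 25) mod 31 = 1
Result: shared secret = 1.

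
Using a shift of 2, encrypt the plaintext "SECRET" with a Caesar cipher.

Step 1: For each letter, shift forward by 2 positions (mod 26).
  S (position 18) -> position (18+2) mod 26 = 20 -> U
  E (position 4) -> position (4+2) mod 26 = 6 -> G
  C (position 2) -> position (2+2) mod 26 = 4 -> E
  R (position 17) -> position (17+2) mod 26 = 19 -> T
  E (position 4) -> position (4+2) mod 26 = 6 -> G
  T (position 19) -> position (19+2) mod 26 = 21 -> V
Result: UGETGV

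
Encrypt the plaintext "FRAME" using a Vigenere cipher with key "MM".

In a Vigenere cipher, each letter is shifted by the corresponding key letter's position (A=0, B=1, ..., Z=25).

Step 1: Repeat key to match plaintext length:
  Plaintext: FRAME
  Key:       MMMMM
Step 2: Encrypt each letter:
  F(5) + M(12) = (5+12) mod 26 = 17 = R
  R(17) + M(12) = (17+12) mod 26 = 3 = D
  A(0) + M(12) = (0+12) mod 26 = 12 = M
  M(12) + M(12) = (12+12) mod 26 = 24 = Y
  E(4) + M(12) = (4+12) mod 26 = 16 = Q
Ciphertext: RDMYQ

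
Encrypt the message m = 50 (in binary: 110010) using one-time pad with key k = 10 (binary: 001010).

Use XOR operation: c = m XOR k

Step 1: Write out the XOR operation bit by bit:
  Message: 110010
  Key:     001010
  XOR:     111000
Step 2: Convert to decimal: 111000 = 56.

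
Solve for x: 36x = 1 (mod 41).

Step 1: We need x such that 36 * x = 1 (mod 41).
Step 2: Using the extended Euclidean algorithm or trial:
  36 * 8 = 288 = 7 * 41 + 1.
Step 3: Since 288 mod 41 = 1, the inverse is x = 8.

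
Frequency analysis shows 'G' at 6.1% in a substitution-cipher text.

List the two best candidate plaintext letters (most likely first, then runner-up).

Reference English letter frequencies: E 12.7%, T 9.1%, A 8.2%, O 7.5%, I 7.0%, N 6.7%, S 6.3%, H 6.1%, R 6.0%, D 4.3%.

Step 1: Observed frequency of 'G' is 6.1%.
Step 2: Compute distances to each reference frequency and sort:
  H (6.1%): difference = 0.0% <-- BEST
  R (6.0%): difference = 0.1% <-- RUNNER-UP
  S (6.3%): difference = 0.2%
  N (6.7%): difference = 0.6%
  I (7.0%): difference = 0.9%
Step 3: Most likely is 'H' (6.1%, diff 0.0%); second most likely is 'R' (6.0%, diff 0.1%).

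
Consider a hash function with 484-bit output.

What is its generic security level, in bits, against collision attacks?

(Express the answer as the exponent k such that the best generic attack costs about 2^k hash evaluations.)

Step 1: The hash has a 484-bit output.
Step 2: Collision resistance means it should be infeasible to find any x != y with h(x) = h(y).
By the birthday bound, a generic collision search succeeds after about sqrt(2^484) = 2^(484/2) = 2^242 evaluations.
Step 3: Security level = 242 bits.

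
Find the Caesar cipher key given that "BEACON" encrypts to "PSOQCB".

Step 1: Compare first letters: B (position 1) -> P (position 15).
Step 2: Shift = (15 - 1) mod 26 = 14.
The shift value is 14.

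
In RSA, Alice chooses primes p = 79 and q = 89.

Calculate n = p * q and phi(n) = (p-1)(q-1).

Step 1: n = p * q = 79 * 89 = 7031.
Step 2: phi(n) = (p-1)(q-1) = 78 * 88 = 6864.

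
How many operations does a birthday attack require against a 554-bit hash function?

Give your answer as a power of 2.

Step 1: The birthday paradox gives collision probability ~50% after sqrt(2^n) = 2^(n/2) hashes.
Step 2: For 554-bit output: 2^(554/2) = 2^277.
Step 3: Approximately 2^277 hash computations needed.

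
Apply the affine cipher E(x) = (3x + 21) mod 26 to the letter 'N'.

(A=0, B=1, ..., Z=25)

Step 1: Convert 'N' to number: x = 13.
Step 2: E(13) = (3 * 13 + 21) mod 26 = 60 mod 26 = 8.
Step 3: Convert 8 back to letter: I.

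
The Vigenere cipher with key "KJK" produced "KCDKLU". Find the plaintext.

Step 1: Extend key: KJKKJK
Step 2: Decrypt each letter (c - k) mod 26:
  K(10) - K(10) = (10-10) mod 26 = 0 = A
  C(2) - J(9) = (2-9) mod 26 = 19 = T
  D(3) - K(10) = (3-10) mod 26 = 19 = T
  K(10) - K(10) = (10-10) mod 26 = 0 = A
  L(11) - J(9) = (11-9) mod 26 = 2 = C
  U(20) - K(10) = (20-10) mod 26 = 10 = K
Plaintext: ATTACK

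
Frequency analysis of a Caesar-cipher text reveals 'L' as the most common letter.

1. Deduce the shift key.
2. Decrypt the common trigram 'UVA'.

Step 1: In English, 'E' is the most frequent letter (12.7%).
Step 2: The most frequent ciphertext letter is 'L' (position 11).
Step 3: Shift = (11 - 4) mod 26 = 7.
Step 4: Decrypt 'UVA' by shifting back 7:
  U -> N
  V -> O
  A -> T
Step 5: 'UVA' decrypts to 'NOT'.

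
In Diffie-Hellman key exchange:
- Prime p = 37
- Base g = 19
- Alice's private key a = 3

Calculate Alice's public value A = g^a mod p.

Step 1: A = g^a mod p = 19^3 mod 37.
  19^1 mod 37 = 19
  19^2 mod 37 = (19 * 19) mod 37 = 28
  19^3 mod 37 = (28 * 19) mod 37 = 14
Result: A = 14.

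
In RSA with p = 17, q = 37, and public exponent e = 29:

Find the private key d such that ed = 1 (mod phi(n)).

Step 1: n = 17 * 37 = 629.
Step 2: phi(n) = 16 * 36 = 576.
Step 3: Find d such that 29 * d = 1 (mod 576).
Step 4: d = 29^(-1) mod 576 = 437.
Verification: 29 * 437 = 12673 = 22 * 576 + 1.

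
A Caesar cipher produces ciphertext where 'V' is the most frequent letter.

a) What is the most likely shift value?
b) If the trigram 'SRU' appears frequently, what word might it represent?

Step 1: In English, 'E' is the most frequent letter (12.7%).
Step 2: The most frequent ciphertext letter is 'V' (position 21).
Step 3: Shift = (21 - 4) mod 26 = 17.
Step 4: Decrypt 'SRU' by shifting back 17:
  S -> B
  R -> A
  U -> D
Step 5: 'SRU' decrypts to 'BAD'.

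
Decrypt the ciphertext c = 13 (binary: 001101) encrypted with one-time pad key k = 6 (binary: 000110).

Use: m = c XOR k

Step 1: XOR ciphertext with key:
  Ciphertext: 001101
  Key:        000110
  XOR:        001011
Step 2: Plaintext = 001011 = 11 in decimal.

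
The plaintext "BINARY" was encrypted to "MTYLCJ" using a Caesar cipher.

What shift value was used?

Step 1: Compare first letters: B (position 1) -> M (position 12).
Step 2: Shift = (12 - 1) mod 26 = 11.
The shift value is 11.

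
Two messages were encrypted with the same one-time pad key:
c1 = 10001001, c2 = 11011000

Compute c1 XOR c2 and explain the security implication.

Step 1: c1 XOR c2 = (m1 XOR k) XOR (m2 XOR k).
Step 2: By XOR associativity/commutativity: = m1 XOR m2 XOR k XOR k = m1 XOR m2.
Step 3: 10001001 XOR 11011000 = 01010001 = 81.
Step 4: The key cancels out! An attacker learns m1 XOR m2 = 81, revealing the relationship between plaintexts.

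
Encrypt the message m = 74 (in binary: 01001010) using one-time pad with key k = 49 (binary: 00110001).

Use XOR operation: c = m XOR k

Step 1: Write out the XOR operation bit by bit:
  Message: 01001010
  Key:     00110001
  XOR:     01111011
Step 2: Convert to decimal: 01111011 = 123.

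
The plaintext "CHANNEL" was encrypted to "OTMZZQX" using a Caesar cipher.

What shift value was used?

Step 1: Compare first letters: C (position 2) -> O (position 14).
Step 2: Shift = (14 - 2) mod 26 = 12.
The shift value is 12.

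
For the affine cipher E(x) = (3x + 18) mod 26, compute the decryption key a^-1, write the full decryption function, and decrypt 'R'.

Step 1: Find a^-1, the modular inverse of 3 mod 26.
Step 2: We need 3 * a^-1 = 1 (mod 26).
Step 3: 3 * 9 = 27 = 1 * 26 + 1, so a^-1 = 9.
Step 4: D(y) = 9(y - 18) mod 26.
Step 5: Apply to 'R' (y = 17): D(17) = 9 * (17 - 18) mod 26 = 9 * -1 mod 26 = 17 -> 'R'.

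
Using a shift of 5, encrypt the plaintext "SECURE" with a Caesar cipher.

Step 1: For each letter, shift forward by 5 positions (mod 26).
  S (position 18) -> position (18+5) mod 26 = 23 -> X
  E (position 4) -> position (4+5) mod 26 = 9 -> J
  C (position 2) -> position (2+5) mod 26 = 7 -> H
  U (position 20) -> position (20+5) mod 26 = 25 -> Z
  R (position 17) -> position (17+5) mod 26 = 22 -> W
  E (position 4) -> position (4+5) mod 26 = 9 -> J
Result: XJHZWJ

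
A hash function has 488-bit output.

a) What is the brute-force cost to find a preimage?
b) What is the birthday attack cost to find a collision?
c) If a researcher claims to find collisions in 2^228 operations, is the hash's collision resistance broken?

Step 1: Preimage resistance requires brute-force of 2^488 operations.
Step 2: Collision resistance (birthday bound) = 2^(488/2) = 2^244.
Step 3: The claimed attack costs 2^228 operations.
Step 4: Since 2^228 < 2^244, the claimed attack beats the generic birthday bound, so collision resistance is broken.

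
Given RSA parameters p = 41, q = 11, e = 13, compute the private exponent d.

Step 1: n = 41 * 11 = 451.
Step 2: phi(n) = 40 * 10 = 400.
Step 3: Find d such that 13 * d = 1 (mod 400).
Step 4: d = 13^(-1) mod 400 = 277.
Verification: 13 * 277 = 3601 = 9 * 400 + 1.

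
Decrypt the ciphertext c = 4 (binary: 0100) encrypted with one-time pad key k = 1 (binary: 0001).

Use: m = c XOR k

Step 1: XOR ciphertext with key:
  Ciphertext: 0100
  Key:        0001
  XOR:        0101
Step 2: Plaintext = 0101 = 5 in decimal.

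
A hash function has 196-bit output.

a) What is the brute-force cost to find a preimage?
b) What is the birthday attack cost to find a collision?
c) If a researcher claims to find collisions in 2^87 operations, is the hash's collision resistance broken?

Step 1: Preimage resistance requires brute-force of 2^196 operations.
Step 2: Collision resistance (birthday bound) = 2^(196/2) = 2^98.
Step 3: The claimed attack costs 2^87 operations.
Step 4: Since 2^87 < 2^98, the claimed attack beats the generic birthday bound, so collision resistance is broken.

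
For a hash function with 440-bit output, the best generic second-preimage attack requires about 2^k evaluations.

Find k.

Step 1: The hash has a 440-bit output.
Step 2: Second-preimage resistance means: given a specific input x, it should be infeasible to find a different y with h(y) = h(x).
With a 440-bit output, a generic search for a second preimage costs about 2^440 evaluations (each trial matches the fixed target with probability 2^-440).
Step 3: Security level = 440 bits.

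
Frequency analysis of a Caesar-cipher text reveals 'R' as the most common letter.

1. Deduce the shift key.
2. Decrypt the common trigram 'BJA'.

Step 1: In English, 'E' is the most frequent letter (12.7%).
Step 2: The most frequent ciphertext letter is 'R' (position 17).
Step 3: Shift = (17 - 4) mod 26 = 13.
Step 4: Decrypt 'BJA' by shifting back 13:
  B -> O
  J -> W
  A -> N
Step 5: 'BJA' decrypts to 'OWN'.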